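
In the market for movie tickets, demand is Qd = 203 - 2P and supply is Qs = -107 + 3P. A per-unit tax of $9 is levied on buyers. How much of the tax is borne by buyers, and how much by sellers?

Buyers bear $5.4, sellers bear $3.6

Pre-tax equilibrium: P* = 62, Q* = 79.
Tax on buyers shifts demand to Qd = 203 − 2(P + 9) = 185 - 2P.
185 - 2P = -107 + 3P gives seller price Ps = 58.4; buyers pay Pb = 58.4 + 9 = 67.4.
New quantity: Q = 203 − 2(67.4) = 68.2.
Buyer burden = 67.4 − 62 = 5.4; seller burden = 62 − 58.4 = 3.6.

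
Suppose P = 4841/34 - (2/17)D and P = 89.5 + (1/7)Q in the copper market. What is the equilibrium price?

P* = 118.5

Set the two price expressions equal: 4841/34 - (2/17)Q = 89.5 + (1/7)Q.
899/17 = (31/119)Q, so Q* = 203.
P* = 4841/34 − (2/17)(203) = 118.5.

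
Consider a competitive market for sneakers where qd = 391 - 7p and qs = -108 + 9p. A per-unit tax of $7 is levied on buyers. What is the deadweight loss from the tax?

Deadweight loss = 96.46875

Pre-tax equilibrium: p* = 31.1875, q* = 172.6875.
Tax on buyers shifts demand to qd = 391 − 7(p + 7) = 342 - 7p.
342 - 7p = -108 + 9p gives seller price ps = 28.125; buyers pay pb = 28.125 + 7 = 35.125.
New quantity: q = 391 − 7(35.125) = 145.125.
DWL = ½ × 7 × (172.6875 − 145.125) = 96.46875.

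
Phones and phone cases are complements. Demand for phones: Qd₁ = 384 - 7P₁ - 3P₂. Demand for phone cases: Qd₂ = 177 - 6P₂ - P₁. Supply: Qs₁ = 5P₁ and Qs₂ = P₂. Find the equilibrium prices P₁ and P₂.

P₁ = 719/27, P₂ = 580/27

Market 1: 384 - 7P₁ - 3P₂ = 5P₁ → 12P₁ + 3P₂ = 384.
Market 2: 7P₂ + P₁ = 177.
Eliminating P₂: 7×(1) − 3×(2) gives 81P₁ = 2157, so P₁ = 719/27.
Back-substitute into (2): P₂ = (177 − 1×719/27) / 7 = 580/27.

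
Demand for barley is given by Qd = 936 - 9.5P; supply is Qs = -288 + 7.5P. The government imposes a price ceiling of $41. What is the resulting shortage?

Shortage = 527

Equilibrium price would be P* = 72, so the ceiling at 41 binds.
At P = 41: Qd = 936 − 9.5(41) = 546.5, Qs = -288 + 7.5(41) = 19.5.
Shortage = 546.5 − 19.5 = 527.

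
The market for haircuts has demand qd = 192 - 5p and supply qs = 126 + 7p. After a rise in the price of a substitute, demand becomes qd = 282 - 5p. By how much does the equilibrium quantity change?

Original equilibrium: p* = 5.5, q* = 164.5.
New equilibrium: 282 - 5p = 126 + 7p, so 156 = 12p and p' = 13; q' = 282 − 5(13) = 217.
Change in quantity: 217 − 164.5 = 52.5.

Δq = 52.5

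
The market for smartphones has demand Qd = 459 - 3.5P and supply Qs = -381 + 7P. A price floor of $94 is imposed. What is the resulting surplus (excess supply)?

Surplus = 147

Equilibrium price would be P* = 80, so the floor at 94 binds.
At P = 94: Qd = 130, Qs = 277.
Surplus = 277 − 130 = 147.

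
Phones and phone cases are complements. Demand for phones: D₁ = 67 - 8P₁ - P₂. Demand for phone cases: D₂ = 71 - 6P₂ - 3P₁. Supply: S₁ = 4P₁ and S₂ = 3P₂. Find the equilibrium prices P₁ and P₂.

Market 1: 67 - 8P₁ - P₂ = 4P₁ → 12P₁ + P₂ = 67.
Market 2: 9P₂ + 3P₁ = 71.
Eliminating P₂: 9×(1) − 1×(2) gives 105P₁ = 532, so P₁ = 76/15.
Back-substitute into (2): P₂ = (71 − 3×76/15) / 9 = 6.2.

P₁ = 76/15, P₂ = 6.2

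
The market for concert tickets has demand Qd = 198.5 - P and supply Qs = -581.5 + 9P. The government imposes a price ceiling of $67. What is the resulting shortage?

Equilibrium price would be P* = 78, so the ceiling at 67 binds.
At P = 67: Qd = 198.5 − 1(67) = 131.5, Qs = -581.5 + 9(67) = 21.5.
Shortage = 131.5 − 21.5 = 110.

Shortage = 110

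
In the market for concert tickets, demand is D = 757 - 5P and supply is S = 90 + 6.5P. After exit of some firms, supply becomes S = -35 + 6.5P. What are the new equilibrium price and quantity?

Original equilibrium: P* = 58, Q* = 467.
New equilibrium: 757 - 5P = -35 + 6.5P, so 792 = 11.5P and P' = 1584/23; Q' = 757 − 5(1584/23) = 9491/23.

P' = 1584/23, Q' = 9491/23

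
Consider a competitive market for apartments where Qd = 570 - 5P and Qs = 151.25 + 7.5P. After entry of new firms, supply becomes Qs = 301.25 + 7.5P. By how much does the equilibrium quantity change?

Original equilibrium: P* = 33.5, Q* = 402.5.
New equilibrium: 570 - 5P = 301.25 + 7.5P, so 268.75 = 12.5P and P' = 21.5; Q' = 570 − 5(21.5) = 462.5.
Change in quantity: 462.5 − 402.5 = 60.

ΔQ = 60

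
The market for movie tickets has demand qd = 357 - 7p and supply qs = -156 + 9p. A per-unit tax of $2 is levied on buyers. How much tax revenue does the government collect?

Tax revenue = 249.375

Pre-tax equilibrium: p* = 32.0625, q* = 132.5625.
Tax on buyers shifts demand to qd = 357 − 7(p + 2) = 343 - 7p.
343 - 7p = -156 + 9p gives seller price ps = 31.1875; buyers pay pb = 31.1875 + 2 = 33.1875.
New quantity: q = 357 − 7(33.1875) = 124.6875.
Revenue = 2 × 124.6875 = 249.375.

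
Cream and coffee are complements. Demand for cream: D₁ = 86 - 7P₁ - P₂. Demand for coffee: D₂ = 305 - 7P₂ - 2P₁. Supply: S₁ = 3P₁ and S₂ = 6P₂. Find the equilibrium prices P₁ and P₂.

Market 1: 86 - 7P₁ - P₂ = 3P₁ → 10P₁ + P₂ = 86.
Market 2: 13P₂ + 2P₁ = 305.
Eliminating P₂: 13×(1) − 1×(2) gives 128P₁ = 813, so P₁ = 6.3515625.
Back-substitute into (2): P₂ = (305 − 2×6.3515625) / 13 = 22.484375.

P₁ = 6.3515625, P₂ = 22.484375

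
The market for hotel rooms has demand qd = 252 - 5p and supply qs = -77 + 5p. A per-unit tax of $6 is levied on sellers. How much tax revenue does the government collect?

Tax revenue = 435

Pre-tax equilibrium: p* = 32.9, q* = 87.5.
Tax on sellers shifts supply to qs = -77 + 5(p − 6) = -107 + 5p.
252 - 5p = -107 + 5p gives buyer price pb = 35.9; sellers receive ps = 35.9 − 6 = 29.9.
New quantity: q = 252 − 5(35.9) = 72.5.
Revenue = 6 × 72.5 = 435.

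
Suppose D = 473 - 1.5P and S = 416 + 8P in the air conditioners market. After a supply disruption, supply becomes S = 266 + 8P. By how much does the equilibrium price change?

ΔP = 300/19

Original equilibrium: P* = 6, Q* = 464.
New equilibrium: 473 - 1.5P = 266 + 8P, so 207 = 9.5P and P' = 414/19; Q' = 473 − 1.5(414/19) = 8366/19.
Change in price: 414/19 − 6 = 300/19.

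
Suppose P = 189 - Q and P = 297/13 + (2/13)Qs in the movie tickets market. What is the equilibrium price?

Set the two price expressions equal: 189 - Q = 297/13 + (2/13)Q.
2160/13 = (15/13)Q, so Q* = 144.
P* = 189 − (1)(144) = 45.

P* = 45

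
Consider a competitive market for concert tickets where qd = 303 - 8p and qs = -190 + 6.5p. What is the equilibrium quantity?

q* = 31

Set qd = qs: 303 - 8p = -190 + 6.5p.
493 = 14.5p, so p* = 34.
q* = 303 − 8(34) = 31.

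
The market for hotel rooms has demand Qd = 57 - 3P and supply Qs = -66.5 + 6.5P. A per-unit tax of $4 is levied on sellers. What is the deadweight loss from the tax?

Deadweight loss = 312/19

Pre-tax equilibrium: P* = 13, Q* = 18.
Tax on sellers shifts supply to Qs = -66.5 + 6.5(P − 4) = -92.5 + 6.5P.
57 - 3P = -92.5 + 6.5P gives buyer price Pb = 299/19; sellers receive Ps = 299/19 − 4 = 223/19.
New quantity: Q = 57 − 3(299/19) = 186/19.
DWL = ½ × 4 × (18 − 186/19) = 312/19.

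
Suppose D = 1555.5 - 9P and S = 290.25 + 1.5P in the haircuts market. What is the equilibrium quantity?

Set D = S: 1555.5 - 9P = 290.25 + 1.5P.
1265.25 = 10.5P, so P* = 120.5.
Q* = 1555.5 − 9(120.5) = 471.

Q* = 471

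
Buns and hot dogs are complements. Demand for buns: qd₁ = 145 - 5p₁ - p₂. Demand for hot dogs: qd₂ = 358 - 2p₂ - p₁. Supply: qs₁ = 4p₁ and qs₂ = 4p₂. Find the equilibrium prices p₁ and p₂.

Market 1: 145 - 5p₁ - p₂ = 4p₁ → 9p₁ + p₂ = 145.
Market 2: 6p₂ + p₁ = 358.
Eliminating p₂: 6×(1) − 1×(2) gives 53p₁ = 512, so p₁ = 512/53.
Back-substitute into (2): p₂ = (358 − 1×512/53) / 6 = 3077/53.

p₁ = 512/53, p₂ = 3077/53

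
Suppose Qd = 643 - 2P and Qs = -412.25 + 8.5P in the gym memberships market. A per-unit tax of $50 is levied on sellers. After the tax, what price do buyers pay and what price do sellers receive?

Pre-tax equilibrium: P* = 100.5, Q* = 442.
Tax on sellers shifts supply to Qs = -412.25 + 8.5(P − 50) = -837.25 + 8.5P.
643 - 2P = -837.25 + 8.5P gives buyer price Pb = 5921/42; sellers receive Ps = 5921/42 − 50 = 3821/42.
New quantity: Q = 643 − 2(5921/42) = 7582/21.

Buyers pay 5921/42, sellers receive 3821/42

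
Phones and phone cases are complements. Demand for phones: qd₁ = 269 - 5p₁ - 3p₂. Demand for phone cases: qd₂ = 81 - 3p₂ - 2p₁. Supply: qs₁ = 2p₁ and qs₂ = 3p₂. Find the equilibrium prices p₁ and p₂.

Market 1: 269 - 5p₁ - 3p₂ = 2p₁ → 7p₁ + 3p₂ = 269.
Market 2: 6p₂ + 2p₁ = 81.
Eliminating p₂: 6×(1) − 3×(2) gives 36p₁ = 1371, so p₁ = 457/12.
Back-substitute into (2): p₂ = (81 − 2×457/12) / 6 = 29/36.

p₁ = 457/12, p₂ = 29/36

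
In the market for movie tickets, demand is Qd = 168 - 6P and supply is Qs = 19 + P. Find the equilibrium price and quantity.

Set Qd = Qs: 168 - 6P = 19 + P.
149 = 7P, so P* = 149/7.
Q* = 168 − 6(149/7) = 282/7.

P* = 149/7, Q* = 282/7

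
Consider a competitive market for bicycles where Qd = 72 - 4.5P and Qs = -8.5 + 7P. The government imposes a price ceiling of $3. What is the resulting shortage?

Shortage = 46

Equilibrium price would be P* = 7, so the ceiling at 3 binds.
At P = 3: Qd = 72 − 4.5(3) = 58.5, Qs = -8.5 + 7(3) = 12.5.
Shortage = 58.5 − 12.5 = 46.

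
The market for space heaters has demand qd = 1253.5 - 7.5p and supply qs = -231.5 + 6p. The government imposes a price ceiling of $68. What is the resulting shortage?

Equilibrium price would be p* = 110, so the ceiling at 68 binds.
At p = 68: qd = 1253.5 − 7.5(68) = 743.5, qs = -231.5 + 6(68) = 176.5.
Shortage = 743.5 − 176.5 = 567.

Shortage = 567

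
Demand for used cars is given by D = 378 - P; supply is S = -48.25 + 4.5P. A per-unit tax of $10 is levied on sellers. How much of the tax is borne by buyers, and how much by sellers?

Buyers bear 90/11, sellers bear 20/11

Pre-tax equilibrium: P* = 77.5, Q* = 300.5.
Tax on sellers shifts supply to S = -48.25 + 4.5(P − 10) = -93.25 + 4.5P.
378 - P = -93.25 + 4.5P gives buyer price Pb = 1885/22; sellers receive Ps = 1885/22 − 10 = 1665/22.
New quantity: Q = 378 − 1(1885/22) = 6431/22.
Buyer burden = 1885/22 − 77.5 = 90/11; seller burden = 77.5 − 1665/22 = 20/11.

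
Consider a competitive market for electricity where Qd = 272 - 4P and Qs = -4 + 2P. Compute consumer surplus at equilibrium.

Equilibrium: 272 - 4P = -4 + 2P gives P* = 46, Q* = 88.
Demand choke price (Qd = 0): P = 68.
CS = ½(68 − 46)(88) = 968.

Consumer surplus = 968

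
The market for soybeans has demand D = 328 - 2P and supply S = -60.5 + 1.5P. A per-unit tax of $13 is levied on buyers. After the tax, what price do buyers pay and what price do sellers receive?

Pre-tax equilibrium: P* = 111, Q* = 106.
Tax on buyers shifts demand to D = 328 − 2(P + 13) = 302 - 2P.
302 - 2P = -60.5 + 1.5P gives seller price Ps = 725/7; buyers pay Pb = 725/7 + 13 = 816/7.
New quantity: Q = 328 − 2(816/7) = 664/7.

Buyers pay 816/7, sellers receive 725/7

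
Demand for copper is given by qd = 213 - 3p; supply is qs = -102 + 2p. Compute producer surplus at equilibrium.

Equilibrium: 213 - 3p = -102 + 2p gives p* = 63, q* = 24.
Supply starts at p = 51 (where qs = 0).
PS = ½(63 − 51)(24) = 144.

Producer surplus = 144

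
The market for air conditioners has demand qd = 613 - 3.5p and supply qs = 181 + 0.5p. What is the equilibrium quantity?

Set qd = qs: 613 - 3.5p = 181 + 0.5p.
432 = 4p, so p* = 108.
q* = 613 − 3.5(108) = 235.

q* = 235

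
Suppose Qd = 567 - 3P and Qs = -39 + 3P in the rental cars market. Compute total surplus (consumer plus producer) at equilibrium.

Equilibrium: 567 - 3P = -39 + 3P gives P* = 101, Q* = 264.
Demand choke price: P = 189; supply starts at P = 13.
CS = ½(189 − 101)(264) = 11616; PS = ½(101 − 13)(264) = 11616.

Total surplus = 23232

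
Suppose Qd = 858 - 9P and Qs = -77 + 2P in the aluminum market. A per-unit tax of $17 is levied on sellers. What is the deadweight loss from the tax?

Deadweight loss = 2601/11

Pre-tax equilibrium: P* = 85, Q* = 93.
Tax on sellers shifts supply to Qs = -77 + 2(P − 17) = -111 + 2P.
858 - 9P = -111 + 2P gives buyer price Pb = 969/11; sellers receive Ps = 969/11 − 17 = 782/11.
New quantity: Q = 858 − 9(969/11) = 717/11.
DWL = ½ × 17 × (93 − 717/11) = 2601/11.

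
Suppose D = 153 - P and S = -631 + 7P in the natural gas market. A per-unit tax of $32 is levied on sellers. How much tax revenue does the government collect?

Pre-tax equilibrium: P* = 98, Q* = 55.
Tax on sellers shifts supply to S = -631 + 7(P − 32) = -855 + 7P.
153 - P = -855 + 7P gives buyer price Pb = 126; sellers receive Ps = 126 − 32 = 94.
New quantity: Q = 153 − 1(126) = 27.
Revenue = 32 × 27 = 864.

Tax revenue = 864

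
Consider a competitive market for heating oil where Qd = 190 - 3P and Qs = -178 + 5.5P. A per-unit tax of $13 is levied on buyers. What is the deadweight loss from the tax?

Pre-tax equilibrium: P* = 736/17, Q* = 1022/17.
Tax on buyers shifts demand to Qd = 190 − 3(P + 13) = 151 - 3P.
151 - 3P = -178 + 5.5P gives seller price Ps = 658/17; buyers pay Pb = 658/17 + 13 = 879/17.
New quantity: Q = 190 − 3(879/17) = 593/17.
DWL = ½ × 13 × (1022/17 − 593/17) = 5577/34.

Deadweight loss = 5577/34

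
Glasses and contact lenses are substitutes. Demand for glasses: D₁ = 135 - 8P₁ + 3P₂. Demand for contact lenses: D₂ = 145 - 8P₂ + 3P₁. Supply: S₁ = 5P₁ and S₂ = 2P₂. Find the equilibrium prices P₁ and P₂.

P₁ = 1785/121, P₂ = 2290/121

Market 1: 135 - 8P₁ + 3P₂ = 5P₁ → 13P₁ - 3P₂ = 135.
Market 2: 10P₂ - 3P₁ = 145.
Eliminating P₂: 10×(1) + 3×(2) gives 121P₁ = 1785, so P₁ = 1785/121.
Back-substitute into (2): P₂ = (145 + 3×1785/121) / 10 = 2290/121.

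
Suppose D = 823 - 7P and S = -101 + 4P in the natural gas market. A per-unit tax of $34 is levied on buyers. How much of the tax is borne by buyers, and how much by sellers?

Pre-tax equilibrium: P* = 84, Q* = 235.
Tax on buyers shifts demand to D = 823 − 7(P + 34) = 585 - 7P.
585 - 7P = -101 + 4P gives seller price Ps = 686/11; buyers pay Pb = 686/11 + 34 = 1060/11.
New quantity: Q = 823 − 7(1060/11) = 1633/11.
Buyer burden = 1060/11 − 84 = 136/11; seller burden = 84 − 686/11 = 238/11.

Buyers bear 136/11, sellers bear 238/11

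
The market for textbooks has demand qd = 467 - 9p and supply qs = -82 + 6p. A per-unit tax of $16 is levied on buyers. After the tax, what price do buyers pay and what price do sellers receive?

Pre-tax equilibrium: p* = 36.6, q* = 137.6.
Tax on buyers shifts demand to qd = 467 − 9(p + 16) = 323 - 9p.
323 - 9p = -82 + 6p gives seller price ps = 27; buyers pay pb = 27 + 16 = 43.
New quantity: q = 467 − 9(43) = 80.

Buyers pay $43, sellers receive $27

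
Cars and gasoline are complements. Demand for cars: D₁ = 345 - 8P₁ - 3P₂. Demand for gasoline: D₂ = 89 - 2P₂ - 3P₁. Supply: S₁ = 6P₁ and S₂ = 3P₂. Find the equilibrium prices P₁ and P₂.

Market 1: 345 - 8P₁ - 3P₂ = 6P₁ → 14P₁ + 3P₂ = 345.
Market 2: 5P₂ + 3P₁ = 89.
Eliminating P₂: 5×(1) − 3×(2) gives 61P₁ = 1458, so P₁ = 1458/61.
Back-substitute into (2): P₂ = (89 − 3×1458/61) / 5 = 211/61.

P₁ = 1458/61, P₂ = 211/61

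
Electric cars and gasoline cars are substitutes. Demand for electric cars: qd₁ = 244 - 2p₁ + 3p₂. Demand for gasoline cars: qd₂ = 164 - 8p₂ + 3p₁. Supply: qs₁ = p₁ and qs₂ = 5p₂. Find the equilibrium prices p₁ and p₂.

Market 1: 244 - 2p₁ + 3p₂ = p₁ → 3p₁ - 3p₂ = 244.
Market 2: 13p₂ - 3p₁ = 164.
Eliminating p₂: 13×(1) + 3×(2) gives 30p₁ = 3664, so p₁ = 1832/15.
Back-substitute into (2): p₂ = (164 + 3×1832/15) / 13 = 40.8.

p₁ = 1832/15, p₂ = 40.8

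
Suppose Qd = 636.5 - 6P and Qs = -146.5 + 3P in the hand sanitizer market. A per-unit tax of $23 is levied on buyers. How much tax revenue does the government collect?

Tax revenue = 1575.5

Pre-tax equilibrium: P* = 87, Q* = 114.5.
Tax on buyers shifts demand to Qd = 636.5 − 6(P + 23) = 498.5 - 6P.
498.5 - 6P = -146.5 + 3P gives seller price Ps = 215/3; buyers pay Pb = 215/3 + 23 = 284/3.
New quantity: Q = 636.5 − 6(284/3) = 68.5.
Revenue = 23 × 68.5 = 1575.5.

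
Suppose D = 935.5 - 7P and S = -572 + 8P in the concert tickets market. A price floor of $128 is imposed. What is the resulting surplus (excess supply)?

Equilibrium price would be P* = 100.5, so the floor at 128 binds.
At P = 128: D = 39.5, S = 452.
Surplus = 452 − 39.5 = 412.5.

Surplus = 412.5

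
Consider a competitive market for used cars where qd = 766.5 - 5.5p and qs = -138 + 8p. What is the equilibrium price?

Set qd = qs: 766.5 - 5.5p = -138 + 8p.
904.5 = 13.5p, so p* = 67.
q* = 766.5 − 5.5(67) = 398.

p* = 67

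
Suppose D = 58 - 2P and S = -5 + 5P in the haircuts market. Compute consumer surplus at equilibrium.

Consumer surplus = 400

Equilibrium: 58 - 2P = -5 + 5P gives P* = 9, Q* = 40.
Demand choke price (D = 0): P = 29.
CS = ½(29 − 9)(40) = 400.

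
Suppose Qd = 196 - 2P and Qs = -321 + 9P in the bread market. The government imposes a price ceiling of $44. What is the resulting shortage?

Equilibrium price would be P* = 47, so the ceiling at 44 binds.
At P = 44: Qd = 196 − 2(44) = 108, Qs = -321 + 9(44) = 75.
Shortage = 108 − 75 = 33.

Shortage = 33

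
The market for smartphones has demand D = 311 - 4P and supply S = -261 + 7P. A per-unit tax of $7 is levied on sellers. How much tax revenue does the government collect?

Pre-tax equilibrium: P* = 52, Q* = 103.
Tax on sellers shifts supply to S = -261 + 7(P − 7) = -310 + 7P.
311 - 4P = -310 + 7P gives buyer price Pb = 621/11; sellers receive Ps = 621/11 − 7 = 544/11.
New quantity: Q = 311 − 4(621/11) = 937/11.
Revenue = 7 × 937/11 = 6559/11.

Tax revenue = 6559/11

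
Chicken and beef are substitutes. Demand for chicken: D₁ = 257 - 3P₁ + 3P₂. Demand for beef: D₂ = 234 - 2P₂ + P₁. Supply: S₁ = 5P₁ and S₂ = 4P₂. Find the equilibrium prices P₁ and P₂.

Market 1: 257 - 3P₁ + 3P₂ = 5P₁ → 8P₁ - 3P₂ = 257.
Market 2: 6P₂ - P₁ = 234.
Eliminating P₂: 6×(1) + 3×(2) gives 45P₁ = 2244, so P₁ = 748/15.
Back-substitute into (2): P₂ = (234 + 1×748/15) / 6 = 2129/45.

P₁ = 748/15, P₂ = 2129/45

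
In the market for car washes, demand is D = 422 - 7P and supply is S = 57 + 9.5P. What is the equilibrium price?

P* = 730/33

Set D = S: 422 - 7P = 57 + 9.5P.
365 = 16.5P, so P* = 730/33.
Q* = 422 − 7(730/33) = 8816/33.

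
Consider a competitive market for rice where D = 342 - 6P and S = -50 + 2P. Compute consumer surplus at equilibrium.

Equilibrium: 342 - 6P = -50 + 2P gives P* = 49, Q* = 48.
Demand choke price (D = 0): P = 57.
CS = ½(57 − 49)(48) = 192.

Consumer surplus = 192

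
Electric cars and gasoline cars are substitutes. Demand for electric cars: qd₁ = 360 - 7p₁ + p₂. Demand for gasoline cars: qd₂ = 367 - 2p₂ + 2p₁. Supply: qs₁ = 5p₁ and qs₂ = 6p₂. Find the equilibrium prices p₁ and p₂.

Market 1: 360 - 7p₁ + p₂ = 5p₁ → 12p₁ - p₂ = 360.
Market 2: 8p₂ - 2p₁ = 367.
Eliminating p₂: 8×(1) + 1×(2) gives 94p₁ = 3247, so p₁ = 3247/94.
Back-substitute into (2): p₂ = (367 + 2×3247/94) / 8 = 2562/47.

p₁ = 3247/94, p₂ = 2562/47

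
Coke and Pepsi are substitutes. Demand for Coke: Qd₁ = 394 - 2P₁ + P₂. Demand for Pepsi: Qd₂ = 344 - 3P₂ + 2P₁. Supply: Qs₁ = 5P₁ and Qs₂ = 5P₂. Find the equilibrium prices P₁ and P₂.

P₁ = 1748/27, P₂ = 1598/27

Market 1: 394 - 2P₁ + P₂ = 5P₁ → 7P₁ - P₂ = 394.
Market 2: 8P₂ - 2P₁ = 344.
Eliminating P₂: 8×(1) + 1×(2) gives 54P₁ = 3496, so P₁ = 1748/27.
Back-substitute into (2): P₂ = (344 + 2×1748/27) / 8 = 1598/27.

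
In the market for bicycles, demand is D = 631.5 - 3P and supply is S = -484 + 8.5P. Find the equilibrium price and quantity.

P* = 97, Q* = 340.5

Set D = S: 631.5 - 3P = -484 + 8.5P.
1115.5 = 11.5P, so P* = 97.
Q* = 631.5 − 3(97) = 340.5.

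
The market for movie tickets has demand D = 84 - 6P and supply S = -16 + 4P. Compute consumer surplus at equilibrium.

Equilibrium: 84 - 6P = -16 + 4P gives P* = 10, Q* = 24.
Demand choke price (D = 0): P = 14.
CS = ½(14 − 10)(24) = 48.

Consumer surplus = 48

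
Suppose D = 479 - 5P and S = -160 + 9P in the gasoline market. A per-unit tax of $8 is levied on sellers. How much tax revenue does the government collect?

Pre-tax equilibrium: P* = 639/14, Q* = 3511/14.
Tax on sellers shifts supply to S = -160 + 9(P − 8) = -232 + 9P.
479 - 5P = -232 + 9P gives buyer price Pb = 711/14; sellers receive Ps = 711/14 − 8 = 599/14.
New quantity: Q = 479 − 5(711/14) = 3151/14.
Revenue = 8 × 3151/14 = 12604/7.

Tax revenue = 12604/7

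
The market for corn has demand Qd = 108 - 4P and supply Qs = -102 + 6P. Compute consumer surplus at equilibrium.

Consumer surplus = 72

Equilibrium: 108 - 4P = -102 + 6P gives P* = 21, Q* = 24.
Demand choke price (Qd = 0): P = 27.
CS = ½(27 − 21)(24) = 72.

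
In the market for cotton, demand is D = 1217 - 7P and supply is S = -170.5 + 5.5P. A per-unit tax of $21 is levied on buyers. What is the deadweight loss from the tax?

Pre-tax equilibrium: P* = 111, Q* = 440.
Tax on buyers shifts demand to D = 1217 − 7(P + 21) = 1070 - 7P.
1070 - 7P = -170.5 + 5.5P gives seller price Ps = 99.24; buyers pay Pb = 99.24 + 21 = 120.24.
New quantity: Q = 1217 − 7(120.24) = 375.32.
DWL = ½ × 21 × (440 − 375.32) = 679.14.

Deadweight loss = 679.14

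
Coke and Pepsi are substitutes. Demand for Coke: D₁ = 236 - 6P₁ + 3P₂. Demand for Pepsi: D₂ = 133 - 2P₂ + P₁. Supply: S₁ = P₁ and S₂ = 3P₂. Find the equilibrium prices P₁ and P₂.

P₁ = 49.34375, P₂ = 36.46875

Market 1: 236 - 6P₁ + 3P₂ = P₁ → 7P₁ - 3P₂ = 236.
Market 2: 5P₂ - P₁ = 133.
Eliminating P₂: 5×(1) + 3×(2) gives 32P₁ = 1579, so P₁ = 49.34375.
Back-substitute into (2): P₂ = (133 + 1×49.34375) / 5 = 36.46875.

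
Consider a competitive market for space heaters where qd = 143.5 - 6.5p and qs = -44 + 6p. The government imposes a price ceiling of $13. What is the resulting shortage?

Equilibrium price would be p* = 15, so the ceiling at 13 binds.
At p = 13: qd = 143.5 − 6.5(13) = 59, qs = -44 + 6(13) = 34.
Shortage = 59 − 34 = 25.

Shortage = 25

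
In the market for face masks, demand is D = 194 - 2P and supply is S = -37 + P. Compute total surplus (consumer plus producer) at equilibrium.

Total surplus = 1200

Equilibrium: 194 - 2P = -37 + P gives P* = 77, Q* = 40.
Demand choke price: P = 97; supply starts at P = 37.
CS = ½(97 − 77)(40) = 400; PS = ½(77 − 37)(40) = 800.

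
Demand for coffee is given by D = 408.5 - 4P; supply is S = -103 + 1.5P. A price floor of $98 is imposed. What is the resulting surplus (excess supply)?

Surplus = 27.5

Equilibrium price would be P* = 93, so the floor at 98 binds.
At P = 98: D = 16.5, S = 44.
Surplus = 44 − 16.5 = 27.5.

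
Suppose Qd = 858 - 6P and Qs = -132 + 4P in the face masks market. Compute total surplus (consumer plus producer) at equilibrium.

Equilibrium: 858 - 6P = -132 + 4P gives P* = 99, Q* = 264.
Demand choke price: P = 143; supply starts at P = 33.
CS = ½(143 − 99)(264) = 5808; PS = ½(99 − 33)(264) = 8712.

Total surplus = 14520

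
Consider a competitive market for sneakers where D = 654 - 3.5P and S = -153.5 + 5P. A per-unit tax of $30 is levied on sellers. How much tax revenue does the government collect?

Tax revenue = 132465/17

Pre-tax equilibrium: P* = 95, Q* = 321.5.
Tax on sellers shifts supply to S = -153.5 + 5(P − 30) = -303.5 + 5P.
654 - 3.5P = -303.5 + 5P gives buyer price Pb = 1915/17; sellers receive Ps = 1915/17 − 30 = 1405/17.
New quantity: Q = 654 − 3.5(1915/17) = 8831/34.
Revenue = 30 × 8831/34 = 132465/17.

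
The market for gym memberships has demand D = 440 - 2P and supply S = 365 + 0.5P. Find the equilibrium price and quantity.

Set D = S: 440 - 2P = 365 + 0.5P.
75 = 2.5P, so P* = 30.
Q* = 440 − 2(30) = 380.

P* = 30, Q* = 380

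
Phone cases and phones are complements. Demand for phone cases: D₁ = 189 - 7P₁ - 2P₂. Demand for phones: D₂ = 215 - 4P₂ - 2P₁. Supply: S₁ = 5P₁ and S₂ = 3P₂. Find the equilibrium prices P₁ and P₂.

P₁ = 11.1625, P₂ = 27.525

Market 1: 189 - 7P₁ - 2P₂ = 5P₁ → 12P₁ + 2P₂ = 189.
Market 2: 7P₂ + 2P₁ = 215.
Eliminating P₂: 7×(1) − 2×(2) gives 80P₁ = 893, so P₁ = 11.1625.
Back-substitute into (2): P₂ = (215 − 2×11.1625) / 7 = 27.525.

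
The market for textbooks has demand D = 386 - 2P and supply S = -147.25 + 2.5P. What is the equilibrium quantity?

Q* = 149

Set D = S: 386 - 2P = -147.25 + 2.5P.
533.25 = 4.5P, so P* = 118.5.
Q* = 386 − 2(118.5) = 149.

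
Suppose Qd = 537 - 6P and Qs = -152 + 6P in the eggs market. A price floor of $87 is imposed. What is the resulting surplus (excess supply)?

Surplus = 355

Equilibrium price would be P* = 689/12, so the floor at 87 binds.
At P = 87: Qd = 15, Qs = 370.
Surplus = 370 − 15 = 355.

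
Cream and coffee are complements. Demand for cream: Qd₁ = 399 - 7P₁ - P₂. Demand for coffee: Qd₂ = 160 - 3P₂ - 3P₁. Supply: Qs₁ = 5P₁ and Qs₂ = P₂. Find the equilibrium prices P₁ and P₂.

P₁ = 1436/45, P₂ = 241/15

Market 1: 399 - 7P₁ - P₂ = 5P₁ → 12P₁ + P₂ = 399.
Market 2: 4P₂ + 3P₁ = 160.
Eliminating P₂: 4×(1) − 1×(2) gives 45P₁ = 1436, so P₁ = 1436/45.
Back-substitute into (2): P₂ = (160 − 3×1436/45) / 4 = 241/15.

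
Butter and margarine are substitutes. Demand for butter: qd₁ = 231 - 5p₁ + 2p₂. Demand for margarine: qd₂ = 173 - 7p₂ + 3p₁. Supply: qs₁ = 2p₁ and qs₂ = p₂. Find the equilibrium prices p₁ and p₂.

p₁ = 43.88, p₂ = 38.08

Market 1: 231 - 5p₁ + 2p₂ = 2p₁ → 7p₁ - 2p₂ = 231.
Market 2: 8p₂ - 3p₁ = 173.
Eliminating p₂: 8×(1) + 2×(2) gives 50p₁ = 2194, so p₁ = 43.88.
Back-substitute into (2): p₂ = (173 + 3×43.88) / 8 = 38.08.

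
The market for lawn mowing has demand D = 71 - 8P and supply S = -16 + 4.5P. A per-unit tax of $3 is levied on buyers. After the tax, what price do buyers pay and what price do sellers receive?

Pre-tax equilibrium: P* = 6.96, Q* = 15.32.
Tax on buyers shifts demand to D = 71 − 8(P + 3) = 47 - 8P.
47 - 8P = -16 + 4.5P gives seller price Ps = 5.04; buyers pay Pb = 5.04 + 3 = 8.04.
New quantity: Q = 71 − 8(8.04) = 6.68.

Buyers pay $8.04, sellers receive $5.04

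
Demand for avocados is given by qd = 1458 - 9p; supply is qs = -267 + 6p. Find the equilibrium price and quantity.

Set qd = qs: 1458 - 9p = -267 + 6p.
1725 = 15p, so p* = 115.
q* = 1458 − 9(115) = 423.

p* = 115, q* = 423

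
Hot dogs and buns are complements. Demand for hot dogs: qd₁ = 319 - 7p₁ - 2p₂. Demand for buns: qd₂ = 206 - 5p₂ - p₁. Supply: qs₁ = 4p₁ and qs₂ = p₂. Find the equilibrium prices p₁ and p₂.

Market 1: 319 - 7p₁ - 2p₂ = 4p₁ → 11p₁ + 2p₂ = 319.
Market 2: 6p₂ + p₁ = 206.
Eliminating p₂: 6×(1) − 2×(2) gives 64p₁ = 1502, so p₁ = 23.46875.
Back-substitute into (2): p₂ = (206 − 1×23.46875) / 6 = 30.421875.

p₁ = 23.46875, p₂ = 30.421875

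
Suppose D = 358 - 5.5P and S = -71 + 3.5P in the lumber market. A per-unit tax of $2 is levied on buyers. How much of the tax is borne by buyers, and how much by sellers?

Pre-tax equilibrium: P* = 143/3, Q* = 575/6.
Tax on buyers shifts demand to D = 358 − 5.5(P + 2) = 347 - 5.5P.
347 - 5.5P = -71 + 3.5P gives seller price Ps = 418/9; buyers pay Pb = 418/9 + 2 = 436/9.
New quantity: Q = 358 − 5.5(436/9) = 824/9.
Buyer burden = 436/9 − 143/3 = 7/9; seller burden = 143/3 − 418/9 = 11/9.

Buyers bear 7/9, sellers bear 11/9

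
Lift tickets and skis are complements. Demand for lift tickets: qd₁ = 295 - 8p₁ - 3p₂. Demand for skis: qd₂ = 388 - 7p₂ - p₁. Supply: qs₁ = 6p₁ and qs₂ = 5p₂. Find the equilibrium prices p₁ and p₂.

Market 1: 295 - 8p₁ - 3p₂ = 6p₁ → 14p₁ + 3p₂ = 295.
Market 2: 12p₂ + p₁ = 388.
Eliminating p₂: 12×(1) − 3×(2) gives 165p₁ = 2376, so p₁ = 14.4.
Back-substitute into (2): p₂ = (388 − 1×14.4) / 12 = 467/15.

p₁ = 14.4, p₂ = 467/15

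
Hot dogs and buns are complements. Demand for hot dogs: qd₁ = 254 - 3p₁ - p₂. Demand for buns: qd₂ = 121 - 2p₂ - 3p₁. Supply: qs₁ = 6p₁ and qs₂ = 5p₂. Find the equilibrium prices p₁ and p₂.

Market 1: 254 - 3p₁ - p₂ = 6p₁ → 9p₁ + p₂ = 254.
Market 2: 7p₂ + 3p₁ = 121.
Eliminating p₂: 7×(1) − 1×(2) gives 60p₁ = 1657, so p₁ = 1657/60.
Back-substitute into (2): p₂ = (121 − 3×1657/60) / 7 = 5.45.

p₁ = 1657/60, p₂ = 5.45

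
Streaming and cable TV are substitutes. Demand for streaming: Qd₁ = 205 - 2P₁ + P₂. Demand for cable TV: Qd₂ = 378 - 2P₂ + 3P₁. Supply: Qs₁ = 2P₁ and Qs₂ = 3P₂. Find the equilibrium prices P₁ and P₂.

P₁ = 1403/17, P₂ = 2127/17

Market 1: 205 - 2P₁ + P₂ = 2P₁ → 4P₁ - P₂ = 205.
Market 2: 5P₂ - 3P₁ = 378.
Eliminating P₂: 5×(1) + 1×(2) gives 17P₁ = 1403, so P₁ = 1403/17.
Back-substitute into (2): P₂ = (378 + 3×1403/17) / 5 = 2127/17.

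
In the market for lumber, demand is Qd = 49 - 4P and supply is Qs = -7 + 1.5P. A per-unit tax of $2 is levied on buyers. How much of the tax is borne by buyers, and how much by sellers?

Pre-tax equilibrium: P* = 112/11, Q* = 91/11.
Tax on buyers shifts demand to Qd = 49 − 4(P + 2) = 41 - 4P.
41 - 4P = -7 + 1.5P gives seller price Ps = 96/11; buyers pay Pb = 96/11 + 2 = 118/11.
New quantity: Q = 49 − 4(118/11) = 67/11.
Buyer burden = 118/11 − 112/11 = 6/11; seller burden = 112/11 − 96/11 = 16/11.

Buyers bear 6/11, sellers bear 16/11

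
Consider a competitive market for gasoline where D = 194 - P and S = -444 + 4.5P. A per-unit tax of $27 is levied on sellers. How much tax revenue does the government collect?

Pre-tax equilibrium: P* = 116, Q* = 78.
Tax on sellers shifts supply to S = -444 + 4.5(P − 27) = -565.5 + 4.5P.
194 - P = -565.5 + 4.5P gives buyer price Pb = 1519/11; sellers receive Ps = 1519/11 − 27 = 1222/11.
New quantity: Q = 194 − 1(1519/11) = 615/11.
Revenue = 27 × 615/11 = 16605/11.

Tax revenue = 16605/11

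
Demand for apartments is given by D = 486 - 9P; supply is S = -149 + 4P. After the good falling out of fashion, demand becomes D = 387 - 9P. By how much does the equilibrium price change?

ΔP = -99/13

Original equilibrium: P* = 635/13, Q* = 603/13.
New equilibrium: 387 - 9P = -149 + 4P, so 536 = 13P and P' = 536/13; Q' = 387 − 9(536/13) = 207/13.
Change in price: 536/13 − 635/13 = -99/13.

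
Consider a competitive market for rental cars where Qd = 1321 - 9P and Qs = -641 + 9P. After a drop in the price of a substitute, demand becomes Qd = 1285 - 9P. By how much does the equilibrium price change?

ΔP = -2

Original equilibrium: P* = 109, Q* = 340.
New equilibrium: 1285 - 9P = -641 + 9P, so 1926 = 18P and P' = 107; Q' = 1285 − 9(107) = 322.
Change in price: 107 − 109 = -2.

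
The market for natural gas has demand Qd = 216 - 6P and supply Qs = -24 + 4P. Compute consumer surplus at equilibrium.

Equilibrium: 216 - 6P = -24 + 4P gives P* = 24, Q* = 72.
Demand choke price (Qd = 0): P = 36.
CS = ½(36 − 24)(72) = 432.

Consumer surplus = 432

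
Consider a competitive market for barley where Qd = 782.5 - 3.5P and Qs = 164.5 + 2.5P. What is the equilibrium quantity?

Q* = 422

Set Qd = Qs: 782.5 - 3.5P = 164.5 + 2.5P.
618 = 6P, so P* = 103.
Q* = 782.5 − 3.5(103) = 422.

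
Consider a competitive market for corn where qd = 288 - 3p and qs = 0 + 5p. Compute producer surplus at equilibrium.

Producer surplus = 3240

Equilibrium: 288 - 3p = 0 + 5p gives p* = 36, q* = 180.
Supply starts at p = 0 (where qs = 0).
PS = ½(36 − 0)(180) = 3240.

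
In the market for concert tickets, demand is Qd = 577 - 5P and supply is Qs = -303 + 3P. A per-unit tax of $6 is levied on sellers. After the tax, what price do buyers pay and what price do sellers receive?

Pre-tax equilibrium: P* = 110, Q* = 27.
Tax on sellers shifts supply to Qs = -303 + 3(P − 6) = -321 + 3P.
577 - 5P = -321 + 3P gives buyer price Pb = 112.25; sellers receive Ps = 112.25 − 6 = 106.25.
New quantity: Q = 577 − 5(112.25) = 15.75.

Buyers pay $112.25, sellers receive $106.25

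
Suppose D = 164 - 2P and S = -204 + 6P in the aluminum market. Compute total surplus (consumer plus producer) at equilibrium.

Equilibrium: 164 - 2P = -204 + 6P gives P* = 46, Q* = 72.
Demand choke price: P = 82; supply starts at P = 34.
CS = ½(82 − 46)(72) = 1296; PS = ½(46 − 34)(72) = 432.

Total surplus = 1728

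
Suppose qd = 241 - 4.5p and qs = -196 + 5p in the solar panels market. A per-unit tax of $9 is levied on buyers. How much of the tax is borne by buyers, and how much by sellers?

Pre-tax equilibrium: p* = 46, q* = 34.
Tax on buyers shifts demand to qd = 241 − 4.5(p + 9) = 200.5 - 4.5p.
200.5 - 4.5p = -196 + 5p gives seller price ps = 793/19; buyers pay pb = 793/19 + 9 = 964/19.
New quantity: q = 241 − 4.5(964/19) = 241/19.
Buyer burden = 964/19 − 46 = 90/19; seller burden = 46 − 793/19 = 81/19.

Buyers bear 90/19, sellers bear 81/19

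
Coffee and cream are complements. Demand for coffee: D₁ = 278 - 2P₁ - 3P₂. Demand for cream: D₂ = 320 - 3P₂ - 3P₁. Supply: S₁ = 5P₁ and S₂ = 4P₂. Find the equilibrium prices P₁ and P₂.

P₁ = 24.65, P₂ = 35.15

Market 1: 278 - 2P₁ - 3P₂ = 5P₁ → 7P₁ + 3P₂ = 278.
Market 2: 7P₂ + 3P₁ = 320.
Eliminating P₂: 7×(1) − 3×(2) gives 40P₁ = 986, so P₁ = 24.65.
Back-substitute into (2): P₂ = (320 − 3×24.65) / 7 = 35.15.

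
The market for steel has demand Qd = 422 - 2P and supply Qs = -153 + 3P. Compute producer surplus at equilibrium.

Producer surplus = 6144

Equilibrium: 422 - 2P = -153 + 3P gives P* = 115, Q* = 192.
Supply starts at P = 51 (where Qs = 0).
PS = ½(115 − 51)(192) = 6144.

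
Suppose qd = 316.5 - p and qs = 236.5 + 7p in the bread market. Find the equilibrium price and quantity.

p* = 10, q* = 306.5

Set qd = qs: 316.5 - p = 236.5 + 7p.
80 = 8p, so p* = 10.
q* = 316.5 − 1(10) = 306.5.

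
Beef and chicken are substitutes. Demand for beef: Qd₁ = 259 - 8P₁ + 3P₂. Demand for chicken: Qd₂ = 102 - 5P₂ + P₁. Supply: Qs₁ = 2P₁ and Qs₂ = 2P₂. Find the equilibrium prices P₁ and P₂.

P₁ = 2119/67, P₂ = 1279/67

Market 1: 259 - 8P₁ + 3P₂ = 2P₁ → 10P₁ - 3P₂ = 259.
Market 2: 7P₂ - P₁ = 102.
Eliminating P₂: 7×(1) + 3×(2) gives 67P₁ = 2119, so P₁ = 2119/67.
Back-substitute into (2): P₂ = (102 + 1×2119/67) / 7 = 1279/67.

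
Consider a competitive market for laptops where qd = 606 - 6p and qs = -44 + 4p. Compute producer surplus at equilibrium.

Equilibrium: 606 - 6p = -44 + 4p gives p* = 65, q* = 216.
Supply starts at p = 11 (where qs = 0).
PS = ½(65 − 11)(216) = 5832.

Producer surplus = 5832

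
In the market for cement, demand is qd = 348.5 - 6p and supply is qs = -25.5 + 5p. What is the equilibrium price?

p* = 34

Set qd = qs: 348.5 - 6p = -25.5 + 5p.
374 = 11p, so p* = 34.
q* = 348.5 − 6(34) = 144.5.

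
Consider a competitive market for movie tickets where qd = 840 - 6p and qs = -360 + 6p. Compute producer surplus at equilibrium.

Equilibrium: 840 - 6p = -360 + 6p gives p* = 100, q* = 240.
Supply starts at p = 60 (where qs = 0).
PS = ½(100 − 60)(240) = 4800.

Producer surplus = 4800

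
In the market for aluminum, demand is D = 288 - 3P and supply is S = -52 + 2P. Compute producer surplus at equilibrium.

Producer surplus = 1764

Equilibrium: 288 - 3P = -52 + 2P gives P* = 68, Q* = 84.
Supply starts at P = 26 (where S = 0).
PS = ½(68 − 26)(84) = 1764.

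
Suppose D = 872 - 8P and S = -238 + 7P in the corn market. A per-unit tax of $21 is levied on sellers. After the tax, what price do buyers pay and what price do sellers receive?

Buyers pay $83.8, sellers receive $62.8

Pre-tax equilibrium: P* = 74, Q* = 280.
Tax on sellers shifts supply to S = -238 + 7(P − 21) = -385 + 7P.
872 - 8P = -385 + 7P gives buyer price Pb = 83.8; sellers receive Ps = 83.8 − 21 = 62.8.
New quantity: Q = 872 − 8(83.8) = 201.6.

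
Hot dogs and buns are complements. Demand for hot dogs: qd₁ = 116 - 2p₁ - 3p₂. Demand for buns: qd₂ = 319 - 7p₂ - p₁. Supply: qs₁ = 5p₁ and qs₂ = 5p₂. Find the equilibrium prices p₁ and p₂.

Market 1: 116 - 2p₁ - 3p₂ = 5p₁ → 7p₁ + 3p₂ = 116.
Market 2: 12p₂ + p₁ = 319.
Eliminating p₂: 12×(1) − 3×(2) gives 81p₁ = 435, so p₁ = 145/27.
Back-substitute into (2): p₂ = (319 − 1×145/27) / 12 = 2117/81.

p₁ = 145/27, p₂ = 2117/81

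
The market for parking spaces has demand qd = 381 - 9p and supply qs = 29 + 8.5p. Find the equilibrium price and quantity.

Set qd = qs: 381 - 9p = 29 + 8.5p.
352 = 17.5p, so p* = 704/35.
q* = 381 − 9(704/35) = 6999/35.

p* = 704/35, q* = 6999/35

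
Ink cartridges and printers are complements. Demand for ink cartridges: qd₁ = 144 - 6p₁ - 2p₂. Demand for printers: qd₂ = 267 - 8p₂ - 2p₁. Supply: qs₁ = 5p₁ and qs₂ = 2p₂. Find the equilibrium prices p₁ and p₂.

p₁ = 453/53, p₂ = 2649/106

Market 1: 144 - 6p₁ - 2p₂ = 5p₁ → 11p₁ + 2p₂ = 144.
Market 2: 10p₂ + 2p₁ = 267.
Eliminating p₂: 10×(1) − 2×(2) gives 106p₁ = 906, so p₁ = 453/53.
Back-substitute into (2): p₂ = (267 − 2×453/53) / 10 = 2649/106.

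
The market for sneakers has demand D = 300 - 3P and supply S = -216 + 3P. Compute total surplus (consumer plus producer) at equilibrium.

Total surplus = 588

Equilibrium: 300 - 3P = -216 + 3P gives P* = 86, Q* = 42.
Demand choke price: P = 100; supply starts at P = 72.
CS = ½(100 − 86)(42) = 294; PS = ½(86 − 72)(42) = 294.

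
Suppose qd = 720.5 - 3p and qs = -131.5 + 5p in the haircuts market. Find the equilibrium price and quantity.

p* = 106.5, q* = 401

Set qd = qs: 720.5 - 3p = -131.5 + 5p.
852 = 8p, so p* = 106.5.
q* = 720.5 − 3(106.5) = 401.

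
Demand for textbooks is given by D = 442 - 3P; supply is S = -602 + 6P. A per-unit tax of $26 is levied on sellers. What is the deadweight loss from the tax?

Deadweight loss = 676

Pre-tax equilibrium: P* = 116, Q* = 94.
Tax on sellers shifts supply to S = -602 + 6(P − 26) = -758 + 6P.
442 - 3P = -758 + 6P gives buyer price Pb = 400/3; sellers receive Ps = 400/3 − 26 = 322/3.
New quantity: Q = 442 − 3(400/3) = 42.
DWL = ½ × 26 × (94 − 42) = 676.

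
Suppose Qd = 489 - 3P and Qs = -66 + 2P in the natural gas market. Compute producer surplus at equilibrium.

Producer surplus = 6084

Equilibrium: 489 - 3P = -66 + 2P gives P* = 111, Q* = 156.
Supply starts at P = 33 (where Qs = 0).
PS = ½(111 − 33)(156) = 6084.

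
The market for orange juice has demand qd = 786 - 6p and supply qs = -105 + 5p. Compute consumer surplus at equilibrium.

Consumer surplus = 7500

Equilibrium: 786 - 6p = -105 + 5p gives p* = 81, q* = 300.
Demand choke price (qd = 0): p = 131.
CS = ½(131 − 81)(300) = 7500.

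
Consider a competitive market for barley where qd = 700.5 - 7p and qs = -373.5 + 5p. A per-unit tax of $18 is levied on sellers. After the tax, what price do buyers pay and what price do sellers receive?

Pre-tax equilibrium: p* = 89.5, q* = 74.
Tax on sellers shifts supply to qs = -373.5 + 5(p − 18) = -463.5 + 5p.
700.5 - 7p = -463.5 + 5p gives buyer price pb = 97; sellers receive ps = 97 − 18 = 79.
New quantity: q = 700.5 − 7(97) = 21.5.

Buyers pay $97, sellers receive $79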